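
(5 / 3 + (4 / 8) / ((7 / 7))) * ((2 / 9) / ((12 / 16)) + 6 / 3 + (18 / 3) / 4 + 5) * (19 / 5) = 23465 / 324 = 72.42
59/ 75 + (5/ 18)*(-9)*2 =-316/ 75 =-4.21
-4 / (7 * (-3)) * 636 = 848 / 7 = 121.14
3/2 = 1.50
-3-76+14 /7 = -77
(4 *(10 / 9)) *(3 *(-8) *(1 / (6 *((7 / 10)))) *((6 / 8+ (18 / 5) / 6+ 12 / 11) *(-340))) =21077.06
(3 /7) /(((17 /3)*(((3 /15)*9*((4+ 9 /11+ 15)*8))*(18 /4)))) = 0.00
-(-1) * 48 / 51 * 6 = 96 / 17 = 5.65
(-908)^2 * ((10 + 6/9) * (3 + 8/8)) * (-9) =-316594176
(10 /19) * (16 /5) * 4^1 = 128 /19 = 6.74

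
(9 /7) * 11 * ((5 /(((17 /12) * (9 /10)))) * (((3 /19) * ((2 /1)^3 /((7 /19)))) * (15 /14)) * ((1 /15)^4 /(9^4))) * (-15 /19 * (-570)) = 0.00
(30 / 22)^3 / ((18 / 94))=17625 / 1331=13.24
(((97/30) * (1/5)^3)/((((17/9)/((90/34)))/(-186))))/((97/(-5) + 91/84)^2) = -35073648/1745272445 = -0.02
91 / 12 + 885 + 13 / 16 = 42883 / 48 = 893.40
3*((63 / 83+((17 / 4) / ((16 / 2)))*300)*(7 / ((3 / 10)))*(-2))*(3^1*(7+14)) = -234455445 / 166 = -1412382.20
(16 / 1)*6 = 96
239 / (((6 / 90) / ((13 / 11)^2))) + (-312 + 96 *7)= 649425 / 121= 5367.15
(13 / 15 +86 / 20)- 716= -4265 / 6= -710.83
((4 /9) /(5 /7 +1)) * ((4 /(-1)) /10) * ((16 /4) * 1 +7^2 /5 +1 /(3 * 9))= -26152 /18225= -1.43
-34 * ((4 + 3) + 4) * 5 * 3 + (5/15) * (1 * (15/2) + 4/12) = -100933/18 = -5607.39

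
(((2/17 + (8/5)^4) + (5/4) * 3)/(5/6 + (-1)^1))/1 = -1328709/21250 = -62.53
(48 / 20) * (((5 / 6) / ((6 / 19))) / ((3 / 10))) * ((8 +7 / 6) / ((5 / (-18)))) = -2090 / 3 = -696.67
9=9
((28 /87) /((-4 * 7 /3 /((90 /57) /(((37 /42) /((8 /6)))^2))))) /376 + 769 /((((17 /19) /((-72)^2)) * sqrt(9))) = 895110360089424 /602700881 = 1485165.18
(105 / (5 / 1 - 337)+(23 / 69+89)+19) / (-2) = -107585 / 1992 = -54.01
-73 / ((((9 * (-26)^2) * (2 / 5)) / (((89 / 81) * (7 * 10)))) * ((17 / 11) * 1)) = -12506725 / 8377668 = -1.49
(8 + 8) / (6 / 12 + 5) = 2.91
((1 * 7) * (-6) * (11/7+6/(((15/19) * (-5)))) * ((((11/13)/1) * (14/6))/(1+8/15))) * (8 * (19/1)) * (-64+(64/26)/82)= 21549217536/796835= 27043.51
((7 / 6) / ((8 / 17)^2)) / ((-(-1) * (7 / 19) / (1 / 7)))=5491 / 2688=2.04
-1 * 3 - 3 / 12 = -13 / 4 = -3.25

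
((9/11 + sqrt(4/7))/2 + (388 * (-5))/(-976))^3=876257125 * sqrt(7)/352988944 + 286081015729/19335149504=21.36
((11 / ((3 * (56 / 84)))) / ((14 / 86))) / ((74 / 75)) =35475 / 1036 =34.24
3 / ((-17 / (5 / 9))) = -5 / 51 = -0.10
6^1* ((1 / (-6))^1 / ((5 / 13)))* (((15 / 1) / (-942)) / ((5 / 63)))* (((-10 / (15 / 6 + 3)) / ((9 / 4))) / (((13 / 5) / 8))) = -2240 / 1727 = -1.30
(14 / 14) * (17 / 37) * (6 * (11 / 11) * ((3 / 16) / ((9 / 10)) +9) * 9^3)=2738853 / 148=18505.76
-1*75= -75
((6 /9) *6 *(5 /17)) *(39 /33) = 1.39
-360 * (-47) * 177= 2994840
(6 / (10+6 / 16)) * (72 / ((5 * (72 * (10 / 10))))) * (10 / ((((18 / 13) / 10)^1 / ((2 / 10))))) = 416 / 249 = 1.67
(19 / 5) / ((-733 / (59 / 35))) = -1121 / 128275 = -0.01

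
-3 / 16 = -0.19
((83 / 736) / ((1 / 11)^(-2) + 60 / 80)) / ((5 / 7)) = 581 / 448040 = 0.00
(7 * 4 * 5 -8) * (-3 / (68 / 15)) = -1485 / 17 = -87.35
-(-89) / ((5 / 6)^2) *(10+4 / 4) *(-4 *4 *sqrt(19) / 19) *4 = -2255616 *sqrt(19) / 475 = -20698.95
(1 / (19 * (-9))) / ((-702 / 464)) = 0.00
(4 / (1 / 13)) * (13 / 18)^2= 2197 / 81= 27.12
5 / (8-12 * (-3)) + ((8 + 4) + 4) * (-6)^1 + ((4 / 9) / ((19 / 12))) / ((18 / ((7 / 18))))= -19477891 / 203148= -95.88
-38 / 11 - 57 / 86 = -3895 / 946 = -4.12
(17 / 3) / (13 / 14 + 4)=238 / 207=1.15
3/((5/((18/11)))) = 54/55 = 0.98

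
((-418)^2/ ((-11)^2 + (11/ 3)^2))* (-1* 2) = -12996/ 5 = -2599.20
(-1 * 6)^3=-216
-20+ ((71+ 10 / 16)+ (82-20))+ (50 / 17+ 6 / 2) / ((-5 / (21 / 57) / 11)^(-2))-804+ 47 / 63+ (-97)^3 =-6628294651435 / 7257096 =-913353.59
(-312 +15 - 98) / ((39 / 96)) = -12640 / 13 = -972.31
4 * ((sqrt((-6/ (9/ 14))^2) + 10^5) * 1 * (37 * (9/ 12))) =11101036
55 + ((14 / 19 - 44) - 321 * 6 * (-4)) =146599 / 19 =7715.74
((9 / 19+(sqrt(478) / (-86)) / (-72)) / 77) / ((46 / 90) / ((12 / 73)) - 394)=-4860 / 308811503 - 15 *sqrt(478) / 2795556764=-0.00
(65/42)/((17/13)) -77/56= -547/2856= -0.19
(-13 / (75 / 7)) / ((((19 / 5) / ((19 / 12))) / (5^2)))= -455 / 36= -12.64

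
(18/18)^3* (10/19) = 10/19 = 0.53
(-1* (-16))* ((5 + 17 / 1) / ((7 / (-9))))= -3168 / 7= -452.57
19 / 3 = 6.33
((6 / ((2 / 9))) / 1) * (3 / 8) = 81 / 8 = 10.12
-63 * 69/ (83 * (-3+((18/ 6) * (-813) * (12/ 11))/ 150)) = 398475/ 157783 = 2.53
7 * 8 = 56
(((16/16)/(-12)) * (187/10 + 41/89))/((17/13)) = -221689/181560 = -1.22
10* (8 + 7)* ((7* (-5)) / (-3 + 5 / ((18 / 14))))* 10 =-118125 / 2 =-59062.50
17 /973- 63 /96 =-19889 /31136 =-0.64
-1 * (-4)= 4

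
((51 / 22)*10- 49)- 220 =-2704 / 11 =-245.82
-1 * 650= -650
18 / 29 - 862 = -24980 / 29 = -861.38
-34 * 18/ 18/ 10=-17/ 5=-3.40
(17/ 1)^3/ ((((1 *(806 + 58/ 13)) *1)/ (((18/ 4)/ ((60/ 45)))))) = 574821/ 28096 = 20.46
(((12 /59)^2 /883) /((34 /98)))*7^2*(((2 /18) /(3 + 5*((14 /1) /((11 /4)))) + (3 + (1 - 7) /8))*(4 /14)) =0.00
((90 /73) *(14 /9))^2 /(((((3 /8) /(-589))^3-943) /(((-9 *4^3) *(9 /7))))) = 1518584173992345600 /525742708650559499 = 2.89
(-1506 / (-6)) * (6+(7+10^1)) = 5773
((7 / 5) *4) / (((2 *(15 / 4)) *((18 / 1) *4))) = 0.01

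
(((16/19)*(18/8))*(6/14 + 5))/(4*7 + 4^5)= 18/1841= 0.01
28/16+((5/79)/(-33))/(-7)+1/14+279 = 20498861/72996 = 280.82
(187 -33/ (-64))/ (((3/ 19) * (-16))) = -228019/ 3072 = -74.22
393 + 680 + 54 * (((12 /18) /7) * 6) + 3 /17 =1104.03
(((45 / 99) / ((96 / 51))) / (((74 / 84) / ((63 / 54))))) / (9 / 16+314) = 595 / 585266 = 0.00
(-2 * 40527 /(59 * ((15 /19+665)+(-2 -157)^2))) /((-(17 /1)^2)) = 1540026 /8405955439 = 0.00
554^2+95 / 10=613851 / 2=306925.50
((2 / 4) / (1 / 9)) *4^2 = 72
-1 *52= -52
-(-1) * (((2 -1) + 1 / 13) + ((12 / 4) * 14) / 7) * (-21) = -1932 / 13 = -148.62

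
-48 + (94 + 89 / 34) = 1653 / 34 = 48.62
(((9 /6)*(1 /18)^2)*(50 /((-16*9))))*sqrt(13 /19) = -25*sqrt(247) /295488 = -0.00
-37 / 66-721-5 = -726.56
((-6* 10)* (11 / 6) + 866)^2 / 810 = 3528 / 5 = 705.60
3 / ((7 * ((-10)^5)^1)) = -3 / 700000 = -0.00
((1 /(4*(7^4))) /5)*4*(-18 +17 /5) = -0.00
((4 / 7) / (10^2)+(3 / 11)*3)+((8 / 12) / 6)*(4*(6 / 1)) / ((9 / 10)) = 196822 / 51975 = 3.79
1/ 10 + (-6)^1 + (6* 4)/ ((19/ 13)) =1999/ 190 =10.52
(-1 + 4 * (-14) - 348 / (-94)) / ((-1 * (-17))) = -2505 / 799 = -3.14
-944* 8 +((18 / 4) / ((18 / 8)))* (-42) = -7636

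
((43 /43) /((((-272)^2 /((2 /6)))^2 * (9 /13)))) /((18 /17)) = 13 /469444460544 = 0.00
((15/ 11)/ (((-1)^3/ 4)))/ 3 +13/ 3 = 83/ 33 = 2.52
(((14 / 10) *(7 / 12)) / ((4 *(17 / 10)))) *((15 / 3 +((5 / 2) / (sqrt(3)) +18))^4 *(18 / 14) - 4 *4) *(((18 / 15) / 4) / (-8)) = -16984527 / 10240 - 1026053 *sqrt(3) / 4352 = -2067.00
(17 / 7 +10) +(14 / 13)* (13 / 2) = 136 / 7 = 19.43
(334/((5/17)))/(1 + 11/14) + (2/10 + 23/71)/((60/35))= 11293289/17750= 636.24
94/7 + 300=2194/7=313.43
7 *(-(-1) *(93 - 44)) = 343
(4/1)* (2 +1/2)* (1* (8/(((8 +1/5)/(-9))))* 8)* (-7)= 201600/41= 4917.07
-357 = -357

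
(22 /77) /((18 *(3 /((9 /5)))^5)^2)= 0.00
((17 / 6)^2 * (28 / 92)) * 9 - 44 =-2025 / 92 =-22.01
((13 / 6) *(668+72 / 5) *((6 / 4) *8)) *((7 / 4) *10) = 310492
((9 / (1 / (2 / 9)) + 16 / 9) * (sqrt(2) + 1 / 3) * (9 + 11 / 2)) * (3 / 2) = 493 / 18 + 493 * sqrt(2) / 6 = 143.59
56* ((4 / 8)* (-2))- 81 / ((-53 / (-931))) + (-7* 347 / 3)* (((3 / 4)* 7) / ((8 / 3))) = -5211605 / 1696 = -3072.88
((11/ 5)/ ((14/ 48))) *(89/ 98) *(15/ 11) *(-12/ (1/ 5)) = -192240/ 343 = -560.47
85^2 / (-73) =-7225 / 73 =-98.97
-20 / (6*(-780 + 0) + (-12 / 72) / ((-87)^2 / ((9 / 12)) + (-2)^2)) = 1211520 / 283495681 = 0.00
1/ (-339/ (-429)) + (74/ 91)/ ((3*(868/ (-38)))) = 8392024/ 6694233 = 1.25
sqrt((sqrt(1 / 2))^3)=2^(1 / 4) / 2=0.59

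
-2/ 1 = -2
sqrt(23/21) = sqrt(483)/21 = 1.05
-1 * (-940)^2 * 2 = -1767200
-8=-8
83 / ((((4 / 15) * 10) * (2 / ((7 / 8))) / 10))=8715 / 64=136.17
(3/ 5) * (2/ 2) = 3/ 5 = 0.60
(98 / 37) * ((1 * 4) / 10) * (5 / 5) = 196 / 185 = 1.06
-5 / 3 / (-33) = 5 / 99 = 0.05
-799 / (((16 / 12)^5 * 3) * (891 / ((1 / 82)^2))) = -799 / 75739136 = -0.00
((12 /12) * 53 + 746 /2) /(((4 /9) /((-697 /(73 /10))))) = -6680745 /73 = -91517.05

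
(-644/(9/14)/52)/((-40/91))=7889/180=43.83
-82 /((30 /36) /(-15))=1476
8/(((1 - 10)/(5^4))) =-5000/9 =-555.56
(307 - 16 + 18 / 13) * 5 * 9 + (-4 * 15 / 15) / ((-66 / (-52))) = 5643133 / 429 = 13154.16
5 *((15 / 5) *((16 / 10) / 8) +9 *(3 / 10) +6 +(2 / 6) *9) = 61.50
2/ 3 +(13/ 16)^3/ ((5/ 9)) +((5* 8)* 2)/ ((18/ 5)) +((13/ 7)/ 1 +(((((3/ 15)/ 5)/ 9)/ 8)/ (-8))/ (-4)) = 18430023/ 716800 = 25.71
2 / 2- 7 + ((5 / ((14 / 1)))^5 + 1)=-2685995 / 537824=-4.99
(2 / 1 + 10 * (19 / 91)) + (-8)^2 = 6196 / 91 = 68.09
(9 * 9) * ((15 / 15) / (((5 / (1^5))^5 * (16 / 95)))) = 1539 / 10000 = 0.15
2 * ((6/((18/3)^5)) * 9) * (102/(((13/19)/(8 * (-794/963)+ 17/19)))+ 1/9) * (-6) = 10638943/150228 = 70.82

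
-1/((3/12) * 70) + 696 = 24358/35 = 695.94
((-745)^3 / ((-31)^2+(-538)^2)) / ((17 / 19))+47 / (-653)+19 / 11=-11274733979295 / 7092328991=-1589.71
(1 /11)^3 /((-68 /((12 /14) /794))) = -3 /251521732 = -0.00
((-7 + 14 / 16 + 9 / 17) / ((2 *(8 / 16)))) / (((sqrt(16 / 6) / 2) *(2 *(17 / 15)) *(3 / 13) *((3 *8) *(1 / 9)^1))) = -148395 *sqrt(6) / 73984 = -4.91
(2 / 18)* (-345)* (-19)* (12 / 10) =874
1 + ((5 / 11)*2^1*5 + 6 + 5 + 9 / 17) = 3193 / 187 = 17.07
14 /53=0.26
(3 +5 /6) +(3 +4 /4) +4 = 11.83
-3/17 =-0.18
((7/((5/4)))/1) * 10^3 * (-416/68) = -582400/17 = -34258.82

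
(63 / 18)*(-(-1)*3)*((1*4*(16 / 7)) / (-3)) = -32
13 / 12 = 1.08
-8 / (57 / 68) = -544 / 57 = -9.54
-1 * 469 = -469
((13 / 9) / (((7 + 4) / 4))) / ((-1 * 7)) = -52 / 693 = -0.08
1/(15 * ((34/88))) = 44/255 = 0.17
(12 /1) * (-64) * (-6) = 4608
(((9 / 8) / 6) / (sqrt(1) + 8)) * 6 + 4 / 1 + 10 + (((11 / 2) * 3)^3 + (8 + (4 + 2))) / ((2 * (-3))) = -35371 / 48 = -736.90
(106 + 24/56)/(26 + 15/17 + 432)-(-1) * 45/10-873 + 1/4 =-189599451/218428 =-868.02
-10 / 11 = -0.91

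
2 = 2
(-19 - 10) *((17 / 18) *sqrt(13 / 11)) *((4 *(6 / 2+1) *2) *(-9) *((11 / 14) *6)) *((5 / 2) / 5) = 11832 *sqrt(143) / 7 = 20212.88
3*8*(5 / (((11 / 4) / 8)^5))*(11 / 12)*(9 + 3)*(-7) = -28185722880 / 14641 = -1925122.80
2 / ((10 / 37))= 37 / 5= 7.40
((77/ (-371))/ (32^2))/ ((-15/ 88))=121/ 101760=0.00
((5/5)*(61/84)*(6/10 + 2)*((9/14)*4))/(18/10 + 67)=2379/33712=0.07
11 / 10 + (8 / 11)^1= 201 / 110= 1.83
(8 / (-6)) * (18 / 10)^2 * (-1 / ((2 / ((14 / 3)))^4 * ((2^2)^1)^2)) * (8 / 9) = 4802 / 675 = 7.11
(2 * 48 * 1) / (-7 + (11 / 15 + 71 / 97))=-139680 / 8053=-17.35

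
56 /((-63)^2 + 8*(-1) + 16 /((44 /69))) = 616 /43847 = 0.01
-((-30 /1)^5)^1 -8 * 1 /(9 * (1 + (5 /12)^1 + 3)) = 24299999.80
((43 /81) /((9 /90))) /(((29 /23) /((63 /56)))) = 4945 /1044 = 4.74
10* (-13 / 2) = -65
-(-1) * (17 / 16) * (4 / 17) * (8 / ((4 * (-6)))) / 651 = -1 / 7812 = -0.00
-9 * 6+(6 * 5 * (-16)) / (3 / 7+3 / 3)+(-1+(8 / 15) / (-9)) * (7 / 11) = -52741 / 135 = -390.67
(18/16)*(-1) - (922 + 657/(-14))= -49067/56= -876.20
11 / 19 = 0.58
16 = 16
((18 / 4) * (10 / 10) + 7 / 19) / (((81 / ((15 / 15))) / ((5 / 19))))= 925 / 58482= 0.02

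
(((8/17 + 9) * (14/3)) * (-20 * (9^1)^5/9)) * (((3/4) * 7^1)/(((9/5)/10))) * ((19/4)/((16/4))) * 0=0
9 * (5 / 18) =5 / 2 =2.50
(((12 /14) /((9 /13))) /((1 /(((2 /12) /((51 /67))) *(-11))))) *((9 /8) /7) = -9581 /19992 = -0.48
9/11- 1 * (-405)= 4464/11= 405.82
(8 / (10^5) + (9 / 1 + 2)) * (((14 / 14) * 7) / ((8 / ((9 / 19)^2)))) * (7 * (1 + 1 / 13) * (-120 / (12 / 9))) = -2644747119 / 1805000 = -1465.23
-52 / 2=-26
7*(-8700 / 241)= -60900 / 241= -252.70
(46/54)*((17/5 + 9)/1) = 1426/135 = 10.56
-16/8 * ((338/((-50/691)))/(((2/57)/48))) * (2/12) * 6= 319507344/25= 12780293.76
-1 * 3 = -3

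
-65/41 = -1.59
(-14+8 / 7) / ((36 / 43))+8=-103 / 14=-7.36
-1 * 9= -9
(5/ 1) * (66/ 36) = 55/ 6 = 9.17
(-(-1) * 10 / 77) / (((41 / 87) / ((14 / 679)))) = 1740 / 306229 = 0.01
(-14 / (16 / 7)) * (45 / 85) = -441 / 136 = -3.24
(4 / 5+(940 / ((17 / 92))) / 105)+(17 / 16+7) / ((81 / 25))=13298377 / 257040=51.74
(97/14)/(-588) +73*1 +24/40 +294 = 15129931/41160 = 367.59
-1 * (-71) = 71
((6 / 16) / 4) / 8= 3 / 256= 0.01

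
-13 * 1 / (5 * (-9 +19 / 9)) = 117 / 310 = 0.38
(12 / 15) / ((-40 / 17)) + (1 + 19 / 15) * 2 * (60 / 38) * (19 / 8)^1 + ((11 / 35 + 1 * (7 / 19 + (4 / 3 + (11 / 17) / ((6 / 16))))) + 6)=2984693 / 113050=26.40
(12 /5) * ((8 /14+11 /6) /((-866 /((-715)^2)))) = -10326745 /3031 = -3407.04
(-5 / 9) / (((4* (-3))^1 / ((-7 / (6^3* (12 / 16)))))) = -0.00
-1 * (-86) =86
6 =6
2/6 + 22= 67/3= 22.33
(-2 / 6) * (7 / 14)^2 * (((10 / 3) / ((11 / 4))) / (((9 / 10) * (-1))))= 100 / 891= 0.11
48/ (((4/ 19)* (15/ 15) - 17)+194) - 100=-335788/ 3367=-99.73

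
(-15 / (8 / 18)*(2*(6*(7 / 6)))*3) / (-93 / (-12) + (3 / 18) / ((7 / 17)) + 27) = -119070 / 2953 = -40.32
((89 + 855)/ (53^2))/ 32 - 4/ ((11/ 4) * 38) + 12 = 14057331/ 1174162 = 11.97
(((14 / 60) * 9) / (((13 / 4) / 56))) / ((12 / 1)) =196 / 65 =3.02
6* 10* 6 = 360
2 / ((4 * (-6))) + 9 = 107 / 12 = 8.92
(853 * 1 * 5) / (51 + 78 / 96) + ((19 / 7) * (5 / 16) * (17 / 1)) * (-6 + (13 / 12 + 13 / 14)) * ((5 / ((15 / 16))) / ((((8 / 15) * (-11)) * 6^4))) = 4578432234385 / 55592925696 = 82.36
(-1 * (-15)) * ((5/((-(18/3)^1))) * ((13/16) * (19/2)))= -6175/64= -96.48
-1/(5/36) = -36/5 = -7.20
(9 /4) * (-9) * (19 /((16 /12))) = -4617 /16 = -288.56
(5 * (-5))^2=625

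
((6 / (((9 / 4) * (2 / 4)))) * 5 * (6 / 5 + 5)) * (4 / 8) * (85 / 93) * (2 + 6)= 5440 / 9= 604.44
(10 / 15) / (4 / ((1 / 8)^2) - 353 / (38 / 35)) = -76 / 7881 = -0.01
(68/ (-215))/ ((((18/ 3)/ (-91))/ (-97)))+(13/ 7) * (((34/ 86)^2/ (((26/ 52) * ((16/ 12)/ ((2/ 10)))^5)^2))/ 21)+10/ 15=-107766206463926050969/ 231938560000000000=-464.63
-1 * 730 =-730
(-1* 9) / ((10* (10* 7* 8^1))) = -9 / 5600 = -0.00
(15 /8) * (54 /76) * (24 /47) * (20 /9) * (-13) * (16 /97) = -3.24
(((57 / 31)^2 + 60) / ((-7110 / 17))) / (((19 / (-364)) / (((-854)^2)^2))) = 422945993634321248 / 273885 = 1544246649631.49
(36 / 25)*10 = 72 / 5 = 14.40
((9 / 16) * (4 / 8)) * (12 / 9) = 3 / 8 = 0.38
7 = 7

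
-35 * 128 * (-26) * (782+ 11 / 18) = 820426880 / 9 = 91158542.22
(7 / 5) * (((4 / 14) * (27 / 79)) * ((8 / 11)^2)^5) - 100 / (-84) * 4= 1025745894967916 / 215150937065295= 4.77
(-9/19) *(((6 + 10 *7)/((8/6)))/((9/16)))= -48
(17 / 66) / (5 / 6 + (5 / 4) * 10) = 17 / 880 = 0.02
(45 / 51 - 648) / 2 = -11001 / 34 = -323.56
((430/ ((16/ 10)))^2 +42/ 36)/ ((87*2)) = 3466931/ 8352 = 415.10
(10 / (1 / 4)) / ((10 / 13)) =52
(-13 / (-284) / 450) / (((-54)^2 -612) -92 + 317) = 13 / 323206200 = 0.00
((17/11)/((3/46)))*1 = 782/33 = 23.70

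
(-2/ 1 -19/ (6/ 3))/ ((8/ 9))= -207/ 16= -12.94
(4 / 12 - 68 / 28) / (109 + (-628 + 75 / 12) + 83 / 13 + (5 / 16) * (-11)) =9152 / 2226819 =0.00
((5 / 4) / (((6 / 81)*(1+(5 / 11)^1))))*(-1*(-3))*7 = 31185 / 128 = 243.63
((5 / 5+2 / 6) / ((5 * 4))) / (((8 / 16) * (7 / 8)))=16 / 105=0.15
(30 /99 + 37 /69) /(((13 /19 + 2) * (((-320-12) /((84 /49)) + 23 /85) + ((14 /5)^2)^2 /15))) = -37821875 /22898595852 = -0.00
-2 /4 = -1 /2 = -0.50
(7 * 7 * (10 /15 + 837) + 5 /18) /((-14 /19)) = -14037713 /252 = -55705.21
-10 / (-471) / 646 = 5 / 152133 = 0.00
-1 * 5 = -5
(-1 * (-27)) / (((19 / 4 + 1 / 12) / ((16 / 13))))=2592 / 377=6.88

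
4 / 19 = 0.21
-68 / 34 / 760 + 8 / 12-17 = -18623 / 1140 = -16.34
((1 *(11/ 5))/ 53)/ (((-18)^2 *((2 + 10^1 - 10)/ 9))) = 11/ 19080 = 0.00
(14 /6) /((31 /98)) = 7.38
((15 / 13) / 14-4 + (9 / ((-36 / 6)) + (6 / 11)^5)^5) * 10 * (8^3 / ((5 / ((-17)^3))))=514149754675358045628898528689426784 / 9859582408483418705806552841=52147214.09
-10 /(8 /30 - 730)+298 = 1631029 /5473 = 298.01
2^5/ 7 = 32/ 7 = 4.57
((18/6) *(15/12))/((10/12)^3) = 162/25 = 6.48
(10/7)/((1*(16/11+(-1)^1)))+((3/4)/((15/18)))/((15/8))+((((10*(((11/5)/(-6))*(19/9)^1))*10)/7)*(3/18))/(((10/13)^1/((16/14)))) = 87778/99225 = 0.88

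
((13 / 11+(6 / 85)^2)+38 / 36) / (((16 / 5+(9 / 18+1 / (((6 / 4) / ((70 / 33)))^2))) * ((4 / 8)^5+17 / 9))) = 91460879136 / 446398447145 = 0.20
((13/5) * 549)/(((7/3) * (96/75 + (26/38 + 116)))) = 2034045/392231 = 5.19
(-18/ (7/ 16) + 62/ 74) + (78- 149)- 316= -110672/ 259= -427.31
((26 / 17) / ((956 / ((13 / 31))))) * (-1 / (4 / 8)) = -169 / 125953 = -0.00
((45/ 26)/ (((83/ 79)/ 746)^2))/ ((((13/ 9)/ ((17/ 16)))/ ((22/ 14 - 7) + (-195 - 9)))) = -4382074587476745/ 32598748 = -134424628.44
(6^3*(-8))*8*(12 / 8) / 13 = -20736 / 13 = -1595.08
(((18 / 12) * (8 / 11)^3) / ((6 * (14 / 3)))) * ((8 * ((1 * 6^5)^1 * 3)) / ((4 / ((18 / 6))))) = 26873856 / 9317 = 2884.39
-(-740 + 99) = 641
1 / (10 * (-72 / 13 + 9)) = 13 / 450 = 0.03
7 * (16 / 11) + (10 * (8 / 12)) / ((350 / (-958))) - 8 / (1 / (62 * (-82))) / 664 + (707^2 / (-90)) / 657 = 3380980621 / 75579966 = 44.73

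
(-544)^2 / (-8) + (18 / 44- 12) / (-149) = -121259521 / 3278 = -36991.92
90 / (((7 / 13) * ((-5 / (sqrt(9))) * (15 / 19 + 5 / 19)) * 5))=-6669 / 350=-19.05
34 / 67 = 0.51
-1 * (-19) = 19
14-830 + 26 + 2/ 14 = -789.86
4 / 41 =0.10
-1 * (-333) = 333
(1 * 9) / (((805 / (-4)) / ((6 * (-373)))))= 80568 / 805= 100.08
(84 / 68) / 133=3 / 323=0.01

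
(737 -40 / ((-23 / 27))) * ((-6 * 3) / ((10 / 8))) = -1298232 / 115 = -11288.97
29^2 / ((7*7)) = 841 / 49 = 17.16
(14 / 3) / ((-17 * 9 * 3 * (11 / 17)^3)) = -4046 / 107811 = -0.04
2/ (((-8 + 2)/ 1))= -1/ 3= -0.33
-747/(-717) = 249/239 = 1.04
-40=-40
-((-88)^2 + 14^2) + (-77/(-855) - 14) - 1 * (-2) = -6798883/855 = -7951.91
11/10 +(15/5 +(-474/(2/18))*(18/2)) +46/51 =-19578389/510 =-38389.00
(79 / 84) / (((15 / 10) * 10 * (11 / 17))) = 1343 / 13860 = 0.10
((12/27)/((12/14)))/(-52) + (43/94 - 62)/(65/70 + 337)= -0.19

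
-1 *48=-48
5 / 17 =0.29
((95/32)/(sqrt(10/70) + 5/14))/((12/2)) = -3325/288 + 665*sqrt(7)/144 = 0.67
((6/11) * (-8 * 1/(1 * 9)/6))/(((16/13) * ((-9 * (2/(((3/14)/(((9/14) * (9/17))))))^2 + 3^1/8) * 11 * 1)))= 15028/227693565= 0.00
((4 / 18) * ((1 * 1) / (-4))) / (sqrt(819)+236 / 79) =9322 / 45501147 - 6241 * sqrt(91) / 30334098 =-0.00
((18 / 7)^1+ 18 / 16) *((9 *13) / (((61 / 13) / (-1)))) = -314847 / 3416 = -92.17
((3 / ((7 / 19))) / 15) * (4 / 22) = 38 / 385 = 0.10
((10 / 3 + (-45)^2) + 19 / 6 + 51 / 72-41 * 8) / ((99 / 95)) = 3885595 / 2376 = 1635.35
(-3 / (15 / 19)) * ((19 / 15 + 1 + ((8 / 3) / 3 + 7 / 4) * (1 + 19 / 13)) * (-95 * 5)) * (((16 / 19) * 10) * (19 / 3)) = 296077760 / 351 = 843526.38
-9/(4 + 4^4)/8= -9/2080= -0.00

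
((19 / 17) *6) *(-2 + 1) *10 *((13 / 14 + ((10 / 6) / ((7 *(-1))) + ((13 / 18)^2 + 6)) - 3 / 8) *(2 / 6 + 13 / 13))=-5892470 / 9639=-611.32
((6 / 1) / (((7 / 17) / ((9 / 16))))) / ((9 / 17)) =867 / 56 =15.48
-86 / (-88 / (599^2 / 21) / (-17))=-262283531 / 924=-283856.64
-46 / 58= -23 / 29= -0.79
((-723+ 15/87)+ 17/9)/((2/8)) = -752660/261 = -2883.75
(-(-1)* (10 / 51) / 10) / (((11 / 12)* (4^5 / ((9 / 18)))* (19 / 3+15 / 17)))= 3 / 2072576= 0.00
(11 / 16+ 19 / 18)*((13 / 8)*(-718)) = -1171417 / 576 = -2033.71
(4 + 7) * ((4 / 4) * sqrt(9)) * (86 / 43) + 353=419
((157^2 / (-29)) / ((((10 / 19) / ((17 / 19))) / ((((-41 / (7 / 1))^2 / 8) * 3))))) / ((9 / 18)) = -2113183419 / 56840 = -37177.75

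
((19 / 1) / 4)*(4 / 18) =19 / 18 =1.06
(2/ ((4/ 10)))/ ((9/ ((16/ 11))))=0.81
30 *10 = 300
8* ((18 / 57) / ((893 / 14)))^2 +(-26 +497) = 135591107367 / 287879089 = 471.00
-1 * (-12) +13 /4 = 61 /4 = 15.25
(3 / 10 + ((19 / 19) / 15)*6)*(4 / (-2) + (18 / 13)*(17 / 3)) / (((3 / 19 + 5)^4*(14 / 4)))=2476099 / 1498848260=0.00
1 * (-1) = -1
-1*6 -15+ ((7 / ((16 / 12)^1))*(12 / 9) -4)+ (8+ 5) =-5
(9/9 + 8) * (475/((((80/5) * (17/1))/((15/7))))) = 64125/1904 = 33.68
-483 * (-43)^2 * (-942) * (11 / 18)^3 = 62207177263 / 324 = 191997460.69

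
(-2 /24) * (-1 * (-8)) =-2 /3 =-0.67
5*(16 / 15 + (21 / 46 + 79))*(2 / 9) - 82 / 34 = 919076 / 10557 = 87.06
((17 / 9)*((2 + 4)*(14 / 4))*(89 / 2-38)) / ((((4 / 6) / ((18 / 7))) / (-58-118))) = -175032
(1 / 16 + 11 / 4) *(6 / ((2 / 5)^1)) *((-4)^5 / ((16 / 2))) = -5400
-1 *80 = -80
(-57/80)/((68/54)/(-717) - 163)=1103463/252444080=0.00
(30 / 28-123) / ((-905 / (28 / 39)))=1138 / 11765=0.10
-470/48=-235/24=-9.79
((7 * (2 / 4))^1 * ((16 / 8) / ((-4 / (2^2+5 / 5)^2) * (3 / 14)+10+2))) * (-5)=-6125 / 2094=-2.93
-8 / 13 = -0.62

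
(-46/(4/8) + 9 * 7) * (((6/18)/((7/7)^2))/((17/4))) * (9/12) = -1.71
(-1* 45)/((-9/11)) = 55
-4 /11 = -0.36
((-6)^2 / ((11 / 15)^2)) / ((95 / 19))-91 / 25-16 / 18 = 241201 / 27225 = 8.86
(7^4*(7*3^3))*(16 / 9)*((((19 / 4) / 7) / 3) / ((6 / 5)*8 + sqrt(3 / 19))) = 39623360 / 2081 - 651700*sqrt(57) / 6243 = 18252.42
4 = 4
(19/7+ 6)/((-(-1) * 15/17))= 1037/105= 9.88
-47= -47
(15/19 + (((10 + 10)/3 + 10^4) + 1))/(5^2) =570482/1425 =400.34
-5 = -5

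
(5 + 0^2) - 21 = -16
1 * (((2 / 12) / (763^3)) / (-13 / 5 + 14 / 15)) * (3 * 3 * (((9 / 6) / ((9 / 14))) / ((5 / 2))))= -3 / 1586410525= -0.00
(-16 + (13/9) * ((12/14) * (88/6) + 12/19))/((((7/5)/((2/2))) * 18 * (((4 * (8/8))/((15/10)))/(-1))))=-4595/100548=-0.05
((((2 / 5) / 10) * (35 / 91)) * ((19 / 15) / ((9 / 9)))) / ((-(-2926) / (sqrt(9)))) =1 / 50050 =0.00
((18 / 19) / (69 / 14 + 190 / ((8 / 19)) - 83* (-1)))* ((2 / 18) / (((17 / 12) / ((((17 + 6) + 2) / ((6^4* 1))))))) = 350 / 131660937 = 0.00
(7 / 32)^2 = 0.05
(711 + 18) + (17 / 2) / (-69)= 100585 / 138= 728.88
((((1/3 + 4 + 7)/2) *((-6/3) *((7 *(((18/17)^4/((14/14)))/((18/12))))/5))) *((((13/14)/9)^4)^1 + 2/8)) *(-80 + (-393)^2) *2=-15570374847112/15166431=-1026634.07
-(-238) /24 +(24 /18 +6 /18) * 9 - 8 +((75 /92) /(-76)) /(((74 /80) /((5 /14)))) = 5742631 /339549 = 16.91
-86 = -86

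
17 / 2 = 8.50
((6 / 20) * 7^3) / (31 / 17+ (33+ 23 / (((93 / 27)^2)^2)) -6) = 16155152853 / 4550906410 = 3.55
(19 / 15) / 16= 19 / 240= 0.08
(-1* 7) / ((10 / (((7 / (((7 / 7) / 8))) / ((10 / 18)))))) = -1764 / 25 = -70.56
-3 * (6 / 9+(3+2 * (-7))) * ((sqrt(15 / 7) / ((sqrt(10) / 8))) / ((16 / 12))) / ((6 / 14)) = 31 * sqrt(42) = 200.90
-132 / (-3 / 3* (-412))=-33 / 103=-0.32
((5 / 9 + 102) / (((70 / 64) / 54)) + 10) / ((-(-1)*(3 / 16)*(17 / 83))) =235807648 / 1785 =132105.12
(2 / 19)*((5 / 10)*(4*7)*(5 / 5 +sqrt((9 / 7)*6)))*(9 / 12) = 21 / 19 +9*sqrt(42) / 19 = 4.18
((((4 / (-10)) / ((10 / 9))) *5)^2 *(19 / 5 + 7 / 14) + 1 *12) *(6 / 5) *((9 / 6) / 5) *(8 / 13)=233388 / 40625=5.74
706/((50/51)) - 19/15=53914/75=718.85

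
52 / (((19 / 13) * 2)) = 338 / 19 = 17.79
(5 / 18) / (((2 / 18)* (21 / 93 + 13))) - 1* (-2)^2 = -625 / 164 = -3.81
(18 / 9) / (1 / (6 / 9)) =4 / 3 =1.33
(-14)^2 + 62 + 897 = 1155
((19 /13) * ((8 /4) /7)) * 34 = 1292 /91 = 14.20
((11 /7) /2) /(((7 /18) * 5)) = 99 /245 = 0.40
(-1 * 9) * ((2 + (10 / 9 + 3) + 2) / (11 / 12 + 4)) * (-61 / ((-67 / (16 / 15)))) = -284992 / 19765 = -14.42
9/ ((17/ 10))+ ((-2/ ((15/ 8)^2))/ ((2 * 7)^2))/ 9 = 8929706/ 1686825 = 5.29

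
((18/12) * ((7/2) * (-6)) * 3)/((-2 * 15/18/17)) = 9639/10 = 963.90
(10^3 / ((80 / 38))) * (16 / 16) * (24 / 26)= 5700 / 13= 438.46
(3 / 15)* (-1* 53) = -53 / 5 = -10.60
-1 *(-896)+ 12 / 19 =17036 / 19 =896.63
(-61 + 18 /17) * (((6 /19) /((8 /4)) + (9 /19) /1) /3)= -4076 /323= -12.62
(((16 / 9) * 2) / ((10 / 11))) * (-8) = -1408 / 45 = -31.29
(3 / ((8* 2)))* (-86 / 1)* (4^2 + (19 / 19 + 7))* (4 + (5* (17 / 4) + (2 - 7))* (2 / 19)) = -83979 / 38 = -2209.97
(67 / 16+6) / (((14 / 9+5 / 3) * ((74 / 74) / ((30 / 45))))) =489 / 232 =2.11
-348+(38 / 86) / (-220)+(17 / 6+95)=-7099787 / 28380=-250.17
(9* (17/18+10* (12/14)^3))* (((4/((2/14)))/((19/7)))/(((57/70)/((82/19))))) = 73326040/20577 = 3563.50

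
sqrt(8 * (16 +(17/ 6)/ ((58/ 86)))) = 2 * sqrt(305805)/ 87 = 12.71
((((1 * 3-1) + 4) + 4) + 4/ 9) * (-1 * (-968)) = 90992/ 9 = 10110.22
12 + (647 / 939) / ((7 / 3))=12.30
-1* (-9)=9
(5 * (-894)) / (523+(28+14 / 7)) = -4470 / 553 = -8.08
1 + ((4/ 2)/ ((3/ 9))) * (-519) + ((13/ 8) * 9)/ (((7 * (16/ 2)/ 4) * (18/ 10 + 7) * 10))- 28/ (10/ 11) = -154925879/ 49280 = -3143.79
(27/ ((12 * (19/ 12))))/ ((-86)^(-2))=199692/ 19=10510.11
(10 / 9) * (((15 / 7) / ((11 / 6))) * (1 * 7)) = 9.09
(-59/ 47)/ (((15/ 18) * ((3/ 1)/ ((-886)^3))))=82069761808/ 235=349233028.97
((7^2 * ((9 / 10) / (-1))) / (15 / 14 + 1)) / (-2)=3087 / 290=10.64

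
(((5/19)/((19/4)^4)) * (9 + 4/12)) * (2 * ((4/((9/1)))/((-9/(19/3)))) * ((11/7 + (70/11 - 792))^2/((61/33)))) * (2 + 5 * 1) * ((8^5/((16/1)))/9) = -305756299927224320/191243070117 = -1598783.68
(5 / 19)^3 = 0.02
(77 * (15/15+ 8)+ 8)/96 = 701/96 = 7.30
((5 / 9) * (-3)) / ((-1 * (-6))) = -0.28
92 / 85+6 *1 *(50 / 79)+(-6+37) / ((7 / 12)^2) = 95.98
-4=-4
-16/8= -2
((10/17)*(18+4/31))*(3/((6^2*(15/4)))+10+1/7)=3599048/33201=108.40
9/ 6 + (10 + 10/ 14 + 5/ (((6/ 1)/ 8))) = 793/ 42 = 18.88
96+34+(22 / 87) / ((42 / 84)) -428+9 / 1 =-25099 / 87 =-288.49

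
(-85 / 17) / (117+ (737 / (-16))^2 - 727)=-1280 / 387009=-0.00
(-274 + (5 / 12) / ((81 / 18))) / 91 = -2113 / 702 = -3.01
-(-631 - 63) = 694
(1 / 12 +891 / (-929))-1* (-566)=6300005 / 11148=565.12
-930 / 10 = -93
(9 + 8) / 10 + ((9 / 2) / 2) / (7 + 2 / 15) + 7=19293 / 2140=9.02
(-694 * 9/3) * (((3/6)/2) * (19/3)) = -6593/2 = -3296.50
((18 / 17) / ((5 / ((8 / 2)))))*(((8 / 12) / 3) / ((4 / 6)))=24 / 85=0.28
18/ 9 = 2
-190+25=-165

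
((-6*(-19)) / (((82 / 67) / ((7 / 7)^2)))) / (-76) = -1.23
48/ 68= 12/ 17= 0.71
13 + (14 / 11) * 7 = 241 / 11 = 21.91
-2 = -2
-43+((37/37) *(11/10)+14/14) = -409/10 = -40.90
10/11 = 0.91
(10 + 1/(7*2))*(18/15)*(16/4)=1692/35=48.34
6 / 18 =1 / 3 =0.33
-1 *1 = -1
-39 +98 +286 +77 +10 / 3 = 1276 / 3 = 425.33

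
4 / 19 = 0.21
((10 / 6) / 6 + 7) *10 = 655 / 9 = 72.78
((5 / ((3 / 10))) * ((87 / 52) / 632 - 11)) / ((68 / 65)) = -45177125 / 257856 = -175.20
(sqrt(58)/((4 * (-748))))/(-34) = sqrt(58)/101728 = 0.00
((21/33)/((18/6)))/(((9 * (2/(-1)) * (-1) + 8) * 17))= 7/14586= 0.00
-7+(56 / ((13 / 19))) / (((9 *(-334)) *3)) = -410851 / 58617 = -7.01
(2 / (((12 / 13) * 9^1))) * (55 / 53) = 715 / 2862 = 0.25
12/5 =2.40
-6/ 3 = -2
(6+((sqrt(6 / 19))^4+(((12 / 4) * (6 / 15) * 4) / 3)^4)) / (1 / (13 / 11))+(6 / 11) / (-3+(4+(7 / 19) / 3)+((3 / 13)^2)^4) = 2000549049888250888 / 129571595887806875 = 15.44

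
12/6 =2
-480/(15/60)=-1920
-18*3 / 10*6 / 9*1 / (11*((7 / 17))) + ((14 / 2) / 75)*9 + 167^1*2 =643037 / 1925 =334.05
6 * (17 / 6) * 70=1190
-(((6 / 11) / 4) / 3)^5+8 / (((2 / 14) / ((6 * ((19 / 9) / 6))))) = 5483464439 / 46382688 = 118.22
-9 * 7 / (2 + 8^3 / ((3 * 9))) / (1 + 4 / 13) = -22113 / 9622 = -2.30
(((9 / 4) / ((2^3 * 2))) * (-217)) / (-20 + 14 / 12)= 5859 / 3616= 1.62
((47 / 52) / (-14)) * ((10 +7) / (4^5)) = -799 / 745472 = -0.00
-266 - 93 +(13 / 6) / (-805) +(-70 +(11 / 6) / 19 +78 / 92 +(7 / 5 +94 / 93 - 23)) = -425448053 / 948290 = -448.65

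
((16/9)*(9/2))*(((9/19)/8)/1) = 9/19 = 0.47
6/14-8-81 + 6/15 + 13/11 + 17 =-26946/385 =-69.99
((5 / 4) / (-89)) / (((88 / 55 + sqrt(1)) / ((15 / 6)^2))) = -625 / 18512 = -0.03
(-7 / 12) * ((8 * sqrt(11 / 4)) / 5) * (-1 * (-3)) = -7 * sqrt(11) / 5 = -4.64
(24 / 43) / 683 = 24 / 29369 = 0.00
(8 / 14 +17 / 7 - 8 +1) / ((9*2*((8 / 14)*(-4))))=7 / 72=0.10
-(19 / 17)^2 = -361 / 289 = -1.25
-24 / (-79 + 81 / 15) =15 / 46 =0.33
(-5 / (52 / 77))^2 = 148225 / 2704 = 54.82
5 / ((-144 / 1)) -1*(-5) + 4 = 1291 / 144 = 8.97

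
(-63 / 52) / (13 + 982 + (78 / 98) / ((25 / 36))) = -77175 / 63454508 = -0.00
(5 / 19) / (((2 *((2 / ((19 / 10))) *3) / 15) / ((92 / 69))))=5 / 6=0.83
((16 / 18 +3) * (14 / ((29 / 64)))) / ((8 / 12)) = 15680 / 87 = 180.23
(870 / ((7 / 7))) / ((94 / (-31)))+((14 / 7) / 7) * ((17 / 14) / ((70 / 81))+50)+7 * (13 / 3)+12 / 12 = -116503753 / 483630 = -240.89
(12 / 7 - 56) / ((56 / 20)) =-950 / 49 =-19.39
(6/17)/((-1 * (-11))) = 0.03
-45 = -45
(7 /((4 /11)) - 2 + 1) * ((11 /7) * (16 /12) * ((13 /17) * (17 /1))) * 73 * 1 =36287.95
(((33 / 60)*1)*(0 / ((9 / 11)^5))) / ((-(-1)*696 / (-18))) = 0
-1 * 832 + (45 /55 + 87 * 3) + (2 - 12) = -6382 /11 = -580.18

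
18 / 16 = 9 / 8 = 1.12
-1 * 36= -36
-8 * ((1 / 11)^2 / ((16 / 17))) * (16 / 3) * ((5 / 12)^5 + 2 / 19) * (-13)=0.57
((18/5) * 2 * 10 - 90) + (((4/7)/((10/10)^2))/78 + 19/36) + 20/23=-1250425/75348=-16.60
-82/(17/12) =-984/17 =-57.88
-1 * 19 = -19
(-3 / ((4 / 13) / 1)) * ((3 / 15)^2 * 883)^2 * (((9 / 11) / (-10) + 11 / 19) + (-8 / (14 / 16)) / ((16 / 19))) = 4608829783857 / 36575000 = 126010.38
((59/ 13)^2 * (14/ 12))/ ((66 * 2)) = 24367/ 133848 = 0.18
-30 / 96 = -5 / 16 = -0.31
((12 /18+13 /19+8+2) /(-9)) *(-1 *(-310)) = -200570 /513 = -390.97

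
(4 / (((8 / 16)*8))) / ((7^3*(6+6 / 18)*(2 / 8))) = 12 / 6517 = 0.00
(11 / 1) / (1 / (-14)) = -154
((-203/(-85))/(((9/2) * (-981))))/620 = -203/232644150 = -0.00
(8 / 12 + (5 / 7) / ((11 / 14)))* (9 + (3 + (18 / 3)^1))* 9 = 2808 / 11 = 255.27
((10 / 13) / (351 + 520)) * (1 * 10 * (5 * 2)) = 1000 / 11323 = 0.09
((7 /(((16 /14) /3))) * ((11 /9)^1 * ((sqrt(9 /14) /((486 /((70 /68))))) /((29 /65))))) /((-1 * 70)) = -0.00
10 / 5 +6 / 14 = 17 / 7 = 2.43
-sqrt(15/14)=-sqrt(210)/14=-1.04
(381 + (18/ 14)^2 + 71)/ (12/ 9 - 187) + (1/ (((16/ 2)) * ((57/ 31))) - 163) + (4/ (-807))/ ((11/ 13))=-6090421513859/ 36826554072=-165.38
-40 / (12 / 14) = -140 / 3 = -46.67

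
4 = 4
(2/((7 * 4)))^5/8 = 0.00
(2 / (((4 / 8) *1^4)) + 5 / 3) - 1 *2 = 11 / 3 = 3.67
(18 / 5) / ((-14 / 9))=-81 / 35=-2.31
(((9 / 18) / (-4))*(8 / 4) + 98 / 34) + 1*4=451 / 68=6.63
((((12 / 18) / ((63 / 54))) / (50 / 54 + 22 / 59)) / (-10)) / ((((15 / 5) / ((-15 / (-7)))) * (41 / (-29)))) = 92394 / 4156621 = 0.02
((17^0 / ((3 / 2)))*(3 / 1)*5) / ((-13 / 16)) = -12.31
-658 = -658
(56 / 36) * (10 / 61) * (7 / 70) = 14 / 549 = 0.03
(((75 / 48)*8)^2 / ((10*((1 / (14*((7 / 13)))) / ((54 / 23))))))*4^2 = 1323000 / 299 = 4424.75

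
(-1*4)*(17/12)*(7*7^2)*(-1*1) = 5831/3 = 1943.67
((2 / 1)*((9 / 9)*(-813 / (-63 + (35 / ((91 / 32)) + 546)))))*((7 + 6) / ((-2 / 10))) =1373970 / 6439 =213.38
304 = 304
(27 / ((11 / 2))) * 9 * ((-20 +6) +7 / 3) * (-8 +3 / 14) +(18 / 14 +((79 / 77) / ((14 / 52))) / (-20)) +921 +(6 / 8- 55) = 52617471 / 10780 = 4881.03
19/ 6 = 3.17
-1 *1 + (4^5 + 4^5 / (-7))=6137 / 7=876.71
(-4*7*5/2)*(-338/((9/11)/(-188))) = -48928880/9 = -5436542.22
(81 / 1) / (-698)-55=-38471 / 698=-55.12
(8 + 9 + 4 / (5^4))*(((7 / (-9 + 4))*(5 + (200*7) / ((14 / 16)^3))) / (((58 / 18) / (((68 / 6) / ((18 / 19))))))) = -23493161781 / 126875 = -185167.78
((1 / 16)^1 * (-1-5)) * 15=-5.62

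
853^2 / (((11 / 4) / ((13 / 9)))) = 37835668 / 99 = 382178.46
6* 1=6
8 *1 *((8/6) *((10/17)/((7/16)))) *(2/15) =2048/1071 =1.91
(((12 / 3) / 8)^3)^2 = 1 / 64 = 0.02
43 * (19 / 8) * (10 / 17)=4085 / 68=60.07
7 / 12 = 0.58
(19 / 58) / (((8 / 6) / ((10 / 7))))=0.35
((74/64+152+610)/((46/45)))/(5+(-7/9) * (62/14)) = 9890505/20608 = 479.94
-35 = -35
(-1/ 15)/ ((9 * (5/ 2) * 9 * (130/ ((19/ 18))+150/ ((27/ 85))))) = -19/ 34360875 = -0.00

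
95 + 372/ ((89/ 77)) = 37099/ 89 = 416.84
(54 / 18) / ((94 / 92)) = 138 / 47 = 2.94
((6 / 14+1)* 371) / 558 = 0.95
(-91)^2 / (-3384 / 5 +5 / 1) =-41405 / 3359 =-12.33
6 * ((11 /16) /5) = 33 /40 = 0.82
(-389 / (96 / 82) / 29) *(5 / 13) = -4.41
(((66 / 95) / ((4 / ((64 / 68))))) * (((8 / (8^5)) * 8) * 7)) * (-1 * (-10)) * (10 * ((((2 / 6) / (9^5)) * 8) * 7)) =2695 / 38145654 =0.00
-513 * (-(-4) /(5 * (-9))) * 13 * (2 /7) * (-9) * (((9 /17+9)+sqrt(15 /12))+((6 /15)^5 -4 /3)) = -23259373488 /1859375 -26676 * sqrt(5) /35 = -14213.51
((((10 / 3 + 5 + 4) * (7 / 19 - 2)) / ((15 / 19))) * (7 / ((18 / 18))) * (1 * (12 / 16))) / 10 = -8029 / 600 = -13.38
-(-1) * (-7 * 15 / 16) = -105 / 16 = -6.56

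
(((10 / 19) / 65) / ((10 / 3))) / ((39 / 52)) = 4 / 1235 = 0.00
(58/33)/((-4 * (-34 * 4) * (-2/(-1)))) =29/17952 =0.00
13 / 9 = 1.44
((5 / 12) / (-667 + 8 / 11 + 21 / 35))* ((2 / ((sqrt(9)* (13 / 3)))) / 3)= -275 / 8567208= -0.00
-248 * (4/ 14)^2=-992/ 49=-20.24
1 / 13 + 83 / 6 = 1085 / 78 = 13.91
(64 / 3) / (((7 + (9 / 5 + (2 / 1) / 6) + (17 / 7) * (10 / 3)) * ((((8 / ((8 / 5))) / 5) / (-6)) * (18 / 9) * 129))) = -2240 / 77787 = -0.03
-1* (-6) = 6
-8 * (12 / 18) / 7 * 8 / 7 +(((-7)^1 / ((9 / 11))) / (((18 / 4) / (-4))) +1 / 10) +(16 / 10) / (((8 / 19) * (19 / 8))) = 334753 / 39690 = 8.43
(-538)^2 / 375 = 289444 / 375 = 771.85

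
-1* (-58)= 58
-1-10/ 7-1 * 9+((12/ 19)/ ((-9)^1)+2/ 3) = -4322/ 399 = -10.83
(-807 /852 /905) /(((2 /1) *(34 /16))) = -269 /1092335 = -0.00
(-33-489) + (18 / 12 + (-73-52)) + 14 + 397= -469 / 2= -234.50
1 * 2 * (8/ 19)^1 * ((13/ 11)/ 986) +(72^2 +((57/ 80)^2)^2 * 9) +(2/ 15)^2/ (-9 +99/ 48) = 21866424435819206467/ 4216175124480000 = 5186.32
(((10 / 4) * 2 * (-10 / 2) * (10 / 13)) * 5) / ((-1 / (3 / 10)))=28.85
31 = 31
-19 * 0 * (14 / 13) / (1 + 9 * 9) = 0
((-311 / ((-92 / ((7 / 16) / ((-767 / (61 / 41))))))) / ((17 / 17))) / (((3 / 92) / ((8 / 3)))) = -132797 / 566046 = -0.23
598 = 598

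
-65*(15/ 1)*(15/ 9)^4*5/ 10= -203125/ 54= -3761.57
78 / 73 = 1.07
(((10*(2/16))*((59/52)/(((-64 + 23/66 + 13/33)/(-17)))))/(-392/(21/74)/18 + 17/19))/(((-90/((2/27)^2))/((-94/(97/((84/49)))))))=-19704938/38715372279675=-0.00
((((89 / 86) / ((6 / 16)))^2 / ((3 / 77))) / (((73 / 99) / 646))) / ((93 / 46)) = 84705.14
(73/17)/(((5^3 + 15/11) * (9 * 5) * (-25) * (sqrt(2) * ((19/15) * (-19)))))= 803 * sqrt(2)/1279564500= 0.00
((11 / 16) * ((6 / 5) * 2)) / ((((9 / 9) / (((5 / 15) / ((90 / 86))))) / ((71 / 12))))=33583 / 10800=3.11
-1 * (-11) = 11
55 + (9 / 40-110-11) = -2631 / 40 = -65.78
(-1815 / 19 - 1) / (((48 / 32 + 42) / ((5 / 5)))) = -3668 / 1653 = -2.22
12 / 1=12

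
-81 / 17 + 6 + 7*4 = 497 / 17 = 29.24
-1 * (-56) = 56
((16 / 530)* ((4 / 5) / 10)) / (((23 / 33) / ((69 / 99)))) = 16 / 6625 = 0.00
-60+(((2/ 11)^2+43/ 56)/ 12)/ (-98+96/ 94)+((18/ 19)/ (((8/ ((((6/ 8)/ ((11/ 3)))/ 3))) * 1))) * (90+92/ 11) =-138973048149/ 2347260608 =-59.21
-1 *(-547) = 547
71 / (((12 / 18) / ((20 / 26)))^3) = 239625 / 2197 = 109.07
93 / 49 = 1.90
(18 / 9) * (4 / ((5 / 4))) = 32 / 5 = 6.40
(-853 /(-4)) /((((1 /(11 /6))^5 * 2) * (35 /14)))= 137376503 /155520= 883.34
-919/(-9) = 919/9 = 102.11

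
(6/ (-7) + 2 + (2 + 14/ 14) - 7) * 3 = -60/ 7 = -8.57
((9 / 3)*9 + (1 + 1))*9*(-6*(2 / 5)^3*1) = -12528 / 125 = -100.22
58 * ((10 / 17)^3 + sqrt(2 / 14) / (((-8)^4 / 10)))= 145 * sqrt(7) / 7168 + 58000 / 4913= 11.86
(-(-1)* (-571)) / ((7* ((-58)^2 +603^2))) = -571 / 2568811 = -0.00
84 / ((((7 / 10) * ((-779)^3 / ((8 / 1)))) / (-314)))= 301440 / 472729139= 0.00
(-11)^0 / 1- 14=-13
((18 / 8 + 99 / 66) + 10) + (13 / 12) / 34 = 5623 / 408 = 13.78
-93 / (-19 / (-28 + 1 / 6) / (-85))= 11580.13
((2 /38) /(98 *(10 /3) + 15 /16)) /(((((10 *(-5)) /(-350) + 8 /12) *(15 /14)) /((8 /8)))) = 4704 /25395875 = 0.00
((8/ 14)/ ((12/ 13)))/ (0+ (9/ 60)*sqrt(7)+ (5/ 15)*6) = 10400/ 32277 -260*sqrt(7)/ 10759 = 0.26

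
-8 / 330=-4 / 165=-0.02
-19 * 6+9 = -105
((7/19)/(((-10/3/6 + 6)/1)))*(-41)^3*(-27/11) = 16747803/1463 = 11447.58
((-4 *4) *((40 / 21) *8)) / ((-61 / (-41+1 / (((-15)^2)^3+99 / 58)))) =-138684980485120 / 846300783069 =-163.87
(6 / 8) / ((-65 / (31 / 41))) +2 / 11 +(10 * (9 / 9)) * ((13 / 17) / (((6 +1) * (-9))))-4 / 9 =-16440491 / 41861820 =-0.39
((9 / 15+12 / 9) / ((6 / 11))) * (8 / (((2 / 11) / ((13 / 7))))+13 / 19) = 1165307 / 3990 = 292.06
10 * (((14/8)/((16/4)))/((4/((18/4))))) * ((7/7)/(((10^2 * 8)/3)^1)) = 189/10240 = 0.02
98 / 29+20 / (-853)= 3.36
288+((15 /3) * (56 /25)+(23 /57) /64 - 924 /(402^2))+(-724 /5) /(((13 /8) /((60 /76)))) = 81199251397 /354810560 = 228.85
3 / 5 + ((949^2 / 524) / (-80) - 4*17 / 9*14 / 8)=-12867521 / 377280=-34.11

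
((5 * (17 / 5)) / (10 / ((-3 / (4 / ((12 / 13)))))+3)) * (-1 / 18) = 17 / 206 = 0.08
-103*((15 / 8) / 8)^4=-5214375 / 16777216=-0.31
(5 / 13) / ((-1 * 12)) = -5 / 156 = -0.03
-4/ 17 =-0.24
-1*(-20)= 20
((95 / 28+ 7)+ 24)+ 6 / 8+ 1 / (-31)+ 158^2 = 5424807 / 217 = 24999.11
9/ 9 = 1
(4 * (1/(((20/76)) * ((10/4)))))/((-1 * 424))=-19/1325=-0.01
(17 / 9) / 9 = 17 / 81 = 0.21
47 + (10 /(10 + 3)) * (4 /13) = 7983 /169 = 47.24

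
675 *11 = 7425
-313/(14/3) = -939/14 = -67.07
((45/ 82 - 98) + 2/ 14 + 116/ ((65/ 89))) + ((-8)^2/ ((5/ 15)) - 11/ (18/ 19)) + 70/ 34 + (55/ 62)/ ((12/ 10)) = 86608189951/ 353922660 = 244.71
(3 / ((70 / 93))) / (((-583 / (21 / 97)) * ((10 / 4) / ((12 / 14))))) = -5022 / 9896425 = -0.00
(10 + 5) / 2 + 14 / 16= 67 / 8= 8.38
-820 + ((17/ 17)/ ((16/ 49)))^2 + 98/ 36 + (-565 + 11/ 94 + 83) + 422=-93970361/ 108288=-867.78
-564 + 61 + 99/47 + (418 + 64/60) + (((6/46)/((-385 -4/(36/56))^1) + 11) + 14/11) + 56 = -8512575464/628023165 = -13.55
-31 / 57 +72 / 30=1.86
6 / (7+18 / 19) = 114 / 151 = 0.75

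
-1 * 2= -2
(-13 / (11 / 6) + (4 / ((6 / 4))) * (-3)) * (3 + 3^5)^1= -40836 / 11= -3712.36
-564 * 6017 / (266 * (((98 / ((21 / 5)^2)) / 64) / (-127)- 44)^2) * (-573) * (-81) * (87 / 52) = -2291503048676438294016 / 4478228571640369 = -511698.55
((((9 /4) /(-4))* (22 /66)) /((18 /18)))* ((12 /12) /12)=-1 /64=-0.02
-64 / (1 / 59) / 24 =-472 / 3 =-157.33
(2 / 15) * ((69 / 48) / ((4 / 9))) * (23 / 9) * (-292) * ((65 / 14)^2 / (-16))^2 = -137867517125 / 236027904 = -584.12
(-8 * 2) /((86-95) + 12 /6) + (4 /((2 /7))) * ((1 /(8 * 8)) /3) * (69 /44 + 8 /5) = 372073 /147840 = 2.52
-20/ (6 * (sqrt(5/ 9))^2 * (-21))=2/ 7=0.29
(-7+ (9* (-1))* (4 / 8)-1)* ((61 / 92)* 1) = -1525 / 184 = -8.29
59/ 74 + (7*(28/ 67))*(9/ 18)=11205/ 4958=2.26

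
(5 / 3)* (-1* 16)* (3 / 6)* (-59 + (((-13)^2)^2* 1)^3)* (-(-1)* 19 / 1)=-17706544693040720 / 3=-5902181564346906.67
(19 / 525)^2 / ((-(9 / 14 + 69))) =-722 / 38390625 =-0.00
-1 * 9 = -9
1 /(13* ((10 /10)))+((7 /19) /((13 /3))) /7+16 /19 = 230 /247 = 0.93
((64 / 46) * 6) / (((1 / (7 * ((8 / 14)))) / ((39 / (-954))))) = -1664 / 1219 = -1.37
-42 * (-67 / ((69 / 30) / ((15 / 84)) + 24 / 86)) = 213.84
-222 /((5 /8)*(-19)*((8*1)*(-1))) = -222 /95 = -2.34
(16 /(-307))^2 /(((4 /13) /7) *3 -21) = -23296 /178978851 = -0.00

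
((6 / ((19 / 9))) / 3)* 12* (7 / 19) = 1512 / 361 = 4.19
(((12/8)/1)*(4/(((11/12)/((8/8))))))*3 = 216/11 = 19.64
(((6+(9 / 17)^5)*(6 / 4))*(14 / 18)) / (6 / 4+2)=2859397 / 1419857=2.01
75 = 75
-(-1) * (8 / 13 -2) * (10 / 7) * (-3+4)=-180 / 91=-1.98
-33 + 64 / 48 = -95 / 3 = -31.67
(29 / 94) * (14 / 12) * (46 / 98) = 667 / 3948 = 0.17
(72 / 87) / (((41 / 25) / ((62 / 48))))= 775 / 1189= 0.65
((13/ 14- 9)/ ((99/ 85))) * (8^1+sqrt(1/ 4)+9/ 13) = -2295595/ 36036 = -63.70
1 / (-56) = -1 / 56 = -0.02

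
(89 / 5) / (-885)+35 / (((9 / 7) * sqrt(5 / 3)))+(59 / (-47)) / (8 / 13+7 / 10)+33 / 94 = -14779937 / 23709150+49 * sqrt(15) / 9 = 20.46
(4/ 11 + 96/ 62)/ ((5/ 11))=652/ 155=4.21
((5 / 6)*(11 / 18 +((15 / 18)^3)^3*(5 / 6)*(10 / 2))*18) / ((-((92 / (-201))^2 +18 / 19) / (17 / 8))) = -621879926635595 / 15909931892736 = -39.09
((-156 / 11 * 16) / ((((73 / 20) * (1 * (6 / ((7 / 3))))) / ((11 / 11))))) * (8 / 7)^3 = -4259840 / 118041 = -36.09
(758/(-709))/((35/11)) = -8338/24815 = -0.34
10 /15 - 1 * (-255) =767 /3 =255.67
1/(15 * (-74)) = -1/1110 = -0.00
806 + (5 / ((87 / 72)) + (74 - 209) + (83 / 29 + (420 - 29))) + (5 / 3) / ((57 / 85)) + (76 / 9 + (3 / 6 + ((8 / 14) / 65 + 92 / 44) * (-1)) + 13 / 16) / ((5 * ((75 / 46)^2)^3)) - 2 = 814602488752123077406 / 761619012451171875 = 1069.57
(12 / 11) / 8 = 0.14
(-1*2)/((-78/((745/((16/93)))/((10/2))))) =4619/208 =22.21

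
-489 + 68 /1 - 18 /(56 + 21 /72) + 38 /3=-1656271 /4053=-408.65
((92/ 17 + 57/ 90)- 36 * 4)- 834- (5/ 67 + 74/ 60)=-5542732/ 5695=-973.26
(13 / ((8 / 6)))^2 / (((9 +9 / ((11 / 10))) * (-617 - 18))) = -1859 / 213360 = -0.01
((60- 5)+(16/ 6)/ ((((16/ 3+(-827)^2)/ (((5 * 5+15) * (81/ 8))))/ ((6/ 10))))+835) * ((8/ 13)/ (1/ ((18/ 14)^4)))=95848683955632/ 64042927039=1496.63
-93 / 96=-31 / 32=-0.97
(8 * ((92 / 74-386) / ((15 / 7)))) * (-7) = 5580512 / 555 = 10054.98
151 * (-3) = -453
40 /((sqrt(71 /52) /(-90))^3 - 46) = -137493735275520000000 /158117795566847642089 + 215317440000 * sqrt(923) /158117795566847642089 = -0.87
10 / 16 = 5 / 8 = 0.62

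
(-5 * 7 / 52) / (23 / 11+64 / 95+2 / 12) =-109725 / 477854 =-0.23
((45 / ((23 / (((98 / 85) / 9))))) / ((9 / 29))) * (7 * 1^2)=19894 / 3519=5.65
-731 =-731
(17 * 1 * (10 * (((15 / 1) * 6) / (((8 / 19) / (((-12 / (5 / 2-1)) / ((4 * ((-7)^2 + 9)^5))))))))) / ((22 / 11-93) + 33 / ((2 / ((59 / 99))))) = 218025 / 159822873008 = 0.00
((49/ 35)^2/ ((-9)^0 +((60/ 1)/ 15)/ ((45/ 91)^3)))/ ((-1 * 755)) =-35721/ 468916759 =-0.00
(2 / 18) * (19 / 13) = 19 / 117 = 0.16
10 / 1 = 10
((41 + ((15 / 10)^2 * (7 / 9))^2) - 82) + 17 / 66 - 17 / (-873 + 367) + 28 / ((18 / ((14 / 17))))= -22522619 / 619344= -36.37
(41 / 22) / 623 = 41 / 13706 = 0.00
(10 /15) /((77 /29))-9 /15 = -403 /1155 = -0.35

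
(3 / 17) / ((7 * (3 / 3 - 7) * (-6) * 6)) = 1 / 8568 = 0.00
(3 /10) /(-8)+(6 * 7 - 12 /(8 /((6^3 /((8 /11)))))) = -32283 /80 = -403.54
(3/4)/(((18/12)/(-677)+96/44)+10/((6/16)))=67023/2577818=0.03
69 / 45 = 23 / 15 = 1.53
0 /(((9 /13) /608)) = 0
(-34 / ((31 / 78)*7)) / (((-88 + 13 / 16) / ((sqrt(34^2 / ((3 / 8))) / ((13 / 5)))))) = 2.99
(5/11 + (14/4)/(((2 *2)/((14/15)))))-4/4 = 179/660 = 0.27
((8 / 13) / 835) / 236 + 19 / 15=2433697 / 1921335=1.27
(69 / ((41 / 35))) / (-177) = -805 / 2419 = -0.33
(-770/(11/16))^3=-1404928000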